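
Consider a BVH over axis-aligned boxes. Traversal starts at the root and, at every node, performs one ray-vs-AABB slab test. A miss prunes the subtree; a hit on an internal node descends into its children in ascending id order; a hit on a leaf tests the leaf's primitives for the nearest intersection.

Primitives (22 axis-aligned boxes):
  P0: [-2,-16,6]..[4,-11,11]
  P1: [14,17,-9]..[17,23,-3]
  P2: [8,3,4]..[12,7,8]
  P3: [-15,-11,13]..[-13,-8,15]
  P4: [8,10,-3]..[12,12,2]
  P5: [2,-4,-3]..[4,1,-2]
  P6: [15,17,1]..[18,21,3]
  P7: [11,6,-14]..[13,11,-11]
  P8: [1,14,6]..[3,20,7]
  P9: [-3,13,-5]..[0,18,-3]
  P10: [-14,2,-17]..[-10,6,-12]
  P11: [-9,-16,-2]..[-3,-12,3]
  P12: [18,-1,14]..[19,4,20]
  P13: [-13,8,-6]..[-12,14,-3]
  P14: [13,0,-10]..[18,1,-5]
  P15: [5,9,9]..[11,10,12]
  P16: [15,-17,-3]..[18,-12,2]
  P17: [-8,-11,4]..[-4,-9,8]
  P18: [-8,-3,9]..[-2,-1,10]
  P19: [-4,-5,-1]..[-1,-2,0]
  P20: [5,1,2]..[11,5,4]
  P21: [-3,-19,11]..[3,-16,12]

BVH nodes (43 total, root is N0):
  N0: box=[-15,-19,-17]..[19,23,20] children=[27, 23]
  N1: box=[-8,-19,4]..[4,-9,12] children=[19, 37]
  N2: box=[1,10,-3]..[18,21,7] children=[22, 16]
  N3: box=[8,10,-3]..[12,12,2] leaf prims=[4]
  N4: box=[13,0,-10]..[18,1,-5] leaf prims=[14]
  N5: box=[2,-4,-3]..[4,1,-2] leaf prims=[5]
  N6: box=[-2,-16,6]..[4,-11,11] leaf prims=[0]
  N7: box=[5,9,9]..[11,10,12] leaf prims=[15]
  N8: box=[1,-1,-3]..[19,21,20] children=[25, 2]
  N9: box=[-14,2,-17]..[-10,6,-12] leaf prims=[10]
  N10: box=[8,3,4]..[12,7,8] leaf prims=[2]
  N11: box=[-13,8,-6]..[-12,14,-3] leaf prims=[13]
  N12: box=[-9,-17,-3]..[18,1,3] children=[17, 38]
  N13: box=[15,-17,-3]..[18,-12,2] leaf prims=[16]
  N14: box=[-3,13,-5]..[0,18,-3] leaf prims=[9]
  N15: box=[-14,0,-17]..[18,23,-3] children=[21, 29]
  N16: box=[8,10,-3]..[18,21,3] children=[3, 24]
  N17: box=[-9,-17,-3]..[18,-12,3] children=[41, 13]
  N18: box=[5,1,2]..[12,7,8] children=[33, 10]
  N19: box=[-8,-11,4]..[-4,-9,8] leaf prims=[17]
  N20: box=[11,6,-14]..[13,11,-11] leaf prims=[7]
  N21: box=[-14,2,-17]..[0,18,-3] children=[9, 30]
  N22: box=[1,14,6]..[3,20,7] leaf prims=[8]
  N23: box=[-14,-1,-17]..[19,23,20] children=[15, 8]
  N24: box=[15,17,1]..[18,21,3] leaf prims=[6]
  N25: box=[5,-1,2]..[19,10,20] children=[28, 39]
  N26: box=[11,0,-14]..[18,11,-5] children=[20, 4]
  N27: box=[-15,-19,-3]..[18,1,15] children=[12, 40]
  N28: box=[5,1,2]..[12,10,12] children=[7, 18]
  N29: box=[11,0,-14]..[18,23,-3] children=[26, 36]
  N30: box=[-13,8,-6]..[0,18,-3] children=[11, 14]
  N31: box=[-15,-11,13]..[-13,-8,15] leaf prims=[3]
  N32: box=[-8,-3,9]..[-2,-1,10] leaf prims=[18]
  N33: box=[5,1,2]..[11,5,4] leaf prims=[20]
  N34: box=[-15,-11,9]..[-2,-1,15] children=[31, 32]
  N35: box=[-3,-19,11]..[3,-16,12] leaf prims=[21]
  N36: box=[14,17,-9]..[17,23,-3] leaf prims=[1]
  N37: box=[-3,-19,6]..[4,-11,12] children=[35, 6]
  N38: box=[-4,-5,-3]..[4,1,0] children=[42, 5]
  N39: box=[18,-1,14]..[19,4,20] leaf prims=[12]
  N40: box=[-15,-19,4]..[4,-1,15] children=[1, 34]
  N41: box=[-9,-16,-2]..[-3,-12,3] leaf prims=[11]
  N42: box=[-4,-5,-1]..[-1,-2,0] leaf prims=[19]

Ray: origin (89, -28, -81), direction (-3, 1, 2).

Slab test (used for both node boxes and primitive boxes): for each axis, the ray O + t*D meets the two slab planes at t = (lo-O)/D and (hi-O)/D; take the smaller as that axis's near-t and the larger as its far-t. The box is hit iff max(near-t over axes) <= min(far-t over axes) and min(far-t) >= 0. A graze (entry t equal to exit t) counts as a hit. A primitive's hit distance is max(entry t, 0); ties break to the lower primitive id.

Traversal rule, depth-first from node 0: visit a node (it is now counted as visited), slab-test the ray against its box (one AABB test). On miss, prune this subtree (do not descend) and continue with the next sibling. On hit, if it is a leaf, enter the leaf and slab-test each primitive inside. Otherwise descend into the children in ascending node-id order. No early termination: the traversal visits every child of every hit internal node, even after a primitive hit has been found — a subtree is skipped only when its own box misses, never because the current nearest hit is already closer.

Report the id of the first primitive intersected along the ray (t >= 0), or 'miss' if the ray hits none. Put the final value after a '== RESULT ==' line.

Traverse from the root:
N0 x:[70/3,104/3] y:[9,51] z:[32,101/2] -> hit [32,104/3], descend [23, 27]
  N23 x:[70/3,103/3] y:[27,51] z:[32,101/2] -> hit [32,103/3], descend [8, 15]
    N8 x:[70/3,88/3] y:[27,49] z:[39,101/2] -> miss, prune
    N15 x:[71/3,103/3] y:[28,51] z:[32,39] -> hit [32,103/3], descend [21, 29]
      N21 x:[89/3,103/3] y:[30,46] z:[32,39] -> hit [32,103/3], descend [9, 30]
        N9 x:[33,103/3] y:[30,34] z:[32,69/2] -> hit [33,34] leaf, test {P10@t=33}
        N30 x:[89/3,34] y:[36,46] z:[75/2,39] -> miss, prune
      N29 x:[71/3,26] y:[28,51] z:[67/2,39] -> miss, prune
  N27 x:[71/3,104/3] y:[9,29] z:[39,48] -> miss, prune

Summary -> nodes [0, 23, 8, 15, 21, 9, 30, 29, 27]; box-tests=9; leaf-entries=1; first=P10

== RESULT ==
10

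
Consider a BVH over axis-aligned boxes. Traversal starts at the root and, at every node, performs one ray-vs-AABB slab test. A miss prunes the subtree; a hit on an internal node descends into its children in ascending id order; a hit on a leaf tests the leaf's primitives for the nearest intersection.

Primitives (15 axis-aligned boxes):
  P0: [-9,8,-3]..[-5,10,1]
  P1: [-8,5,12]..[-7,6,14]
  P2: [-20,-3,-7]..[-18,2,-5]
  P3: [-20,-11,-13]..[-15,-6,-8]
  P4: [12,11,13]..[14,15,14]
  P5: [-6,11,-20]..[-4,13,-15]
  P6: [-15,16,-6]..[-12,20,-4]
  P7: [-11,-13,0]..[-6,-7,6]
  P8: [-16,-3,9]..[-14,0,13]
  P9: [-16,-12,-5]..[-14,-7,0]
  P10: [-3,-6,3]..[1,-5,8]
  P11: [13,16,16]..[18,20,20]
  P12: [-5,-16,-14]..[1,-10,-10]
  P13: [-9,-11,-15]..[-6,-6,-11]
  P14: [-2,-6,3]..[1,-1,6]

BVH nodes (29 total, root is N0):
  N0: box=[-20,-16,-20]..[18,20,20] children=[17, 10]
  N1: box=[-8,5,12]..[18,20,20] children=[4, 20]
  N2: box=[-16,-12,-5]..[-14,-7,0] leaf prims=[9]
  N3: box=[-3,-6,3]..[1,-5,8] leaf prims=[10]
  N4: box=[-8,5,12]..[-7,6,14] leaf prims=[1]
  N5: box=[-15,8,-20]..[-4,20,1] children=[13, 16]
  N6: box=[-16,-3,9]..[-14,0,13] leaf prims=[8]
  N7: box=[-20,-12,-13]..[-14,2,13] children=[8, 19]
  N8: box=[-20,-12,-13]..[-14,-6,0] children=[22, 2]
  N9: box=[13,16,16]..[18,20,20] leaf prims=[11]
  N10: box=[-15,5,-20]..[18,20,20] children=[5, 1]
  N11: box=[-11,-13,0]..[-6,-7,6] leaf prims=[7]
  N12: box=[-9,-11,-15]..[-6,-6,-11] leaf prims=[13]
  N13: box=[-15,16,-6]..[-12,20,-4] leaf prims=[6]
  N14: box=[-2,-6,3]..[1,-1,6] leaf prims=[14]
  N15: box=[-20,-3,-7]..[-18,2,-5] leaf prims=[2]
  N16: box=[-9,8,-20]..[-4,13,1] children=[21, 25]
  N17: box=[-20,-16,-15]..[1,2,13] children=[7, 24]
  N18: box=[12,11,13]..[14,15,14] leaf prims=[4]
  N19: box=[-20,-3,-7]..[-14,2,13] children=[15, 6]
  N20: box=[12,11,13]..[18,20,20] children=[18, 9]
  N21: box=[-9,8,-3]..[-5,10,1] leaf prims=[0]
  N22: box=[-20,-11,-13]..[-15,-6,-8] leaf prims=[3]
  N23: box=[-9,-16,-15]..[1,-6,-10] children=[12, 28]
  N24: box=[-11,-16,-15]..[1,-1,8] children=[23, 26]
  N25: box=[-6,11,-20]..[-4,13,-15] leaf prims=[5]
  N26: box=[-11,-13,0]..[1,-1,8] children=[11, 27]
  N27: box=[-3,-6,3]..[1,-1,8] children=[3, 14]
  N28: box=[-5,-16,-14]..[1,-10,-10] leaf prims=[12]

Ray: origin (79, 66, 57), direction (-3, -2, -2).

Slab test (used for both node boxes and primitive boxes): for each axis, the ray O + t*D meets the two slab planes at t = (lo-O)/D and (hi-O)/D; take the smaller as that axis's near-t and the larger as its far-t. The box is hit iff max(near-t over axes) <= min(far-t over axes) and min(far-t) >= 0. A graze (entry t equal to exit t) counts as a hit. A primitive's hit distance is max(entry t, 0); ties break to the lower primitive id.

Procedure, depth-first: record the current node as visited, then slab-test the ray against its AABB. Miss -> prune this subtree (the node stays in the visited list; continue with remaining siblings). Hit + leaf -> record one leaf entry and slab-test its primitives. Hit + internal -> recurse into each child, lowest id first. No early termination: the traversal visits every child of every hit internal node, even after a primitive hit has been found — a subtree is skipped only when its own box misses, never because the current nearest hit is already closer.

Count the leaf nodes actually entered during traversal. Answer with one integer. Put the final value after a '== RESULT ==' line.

Walk:
N0 x:[61/3,33] y:[23,41] z:[37/2,77/2] -> hit [23,33], descend [10, 17]
  N10 x:[61/3,94/3] y:[23,61/2] z:[37/2,77/2] -> hit [23,61/2], descend [1, 5]
    N1 x:[61/3,29] y:[23,61/2] z:[37/2,45/2] -> miss, prune
    N5 x:[83/3,94/3] y:[23,29] z:[28,77/2] -> hit [28,29], descend [13, 16]
      N13 x:[91/3,94/3] y:[23,25] z:[61/2,63/2] -> miss, prune
      N16 x:[83/3,88/3] y:[53/2,29] z:[28,77/2] -> hit [28,29], descend [21, 25]
        N21 x:[28,88/3] y:[28,29] z:[28,30] -> hit [28,29] leaf, test {P0@t=28}
        N25 x:[83/3,85/3] y:[53/2,55/2] z:[36,77/2] -> miss, prune
  N17 x:[26,33] y:[32,41] z:[22,36] -> hit [32,33], descend [7, 24]
    N7 x:[31,33] y:[32,39] z:[22,35] -> hit [32,33], descend [8, 19]
      N8 x:[31,33] y:[36,39] z:[57/2,35] -> miss, prune
      N19 x:[31,33] y:[32,69/2] z:[22,32] -> hit [32,32], descend [6, 15]
        N6 x:[31,95/3] y:[33,69/2] z:[22,24] -> miss, prune
        N15 x:[97/3,33] y:[32,69/2] z:[31,32] -> miss, prune
    N24 x:[26,30] y:[67/2,41] z:[49/2,36] -> miss, prune

order=[0, 10, 1, 5, 13, 16, 21, 25, 17, 7, 8, 19, 6, 15, 24]  |boxes|=15  |leaves|=1  hit=P0

== RESULT ==
1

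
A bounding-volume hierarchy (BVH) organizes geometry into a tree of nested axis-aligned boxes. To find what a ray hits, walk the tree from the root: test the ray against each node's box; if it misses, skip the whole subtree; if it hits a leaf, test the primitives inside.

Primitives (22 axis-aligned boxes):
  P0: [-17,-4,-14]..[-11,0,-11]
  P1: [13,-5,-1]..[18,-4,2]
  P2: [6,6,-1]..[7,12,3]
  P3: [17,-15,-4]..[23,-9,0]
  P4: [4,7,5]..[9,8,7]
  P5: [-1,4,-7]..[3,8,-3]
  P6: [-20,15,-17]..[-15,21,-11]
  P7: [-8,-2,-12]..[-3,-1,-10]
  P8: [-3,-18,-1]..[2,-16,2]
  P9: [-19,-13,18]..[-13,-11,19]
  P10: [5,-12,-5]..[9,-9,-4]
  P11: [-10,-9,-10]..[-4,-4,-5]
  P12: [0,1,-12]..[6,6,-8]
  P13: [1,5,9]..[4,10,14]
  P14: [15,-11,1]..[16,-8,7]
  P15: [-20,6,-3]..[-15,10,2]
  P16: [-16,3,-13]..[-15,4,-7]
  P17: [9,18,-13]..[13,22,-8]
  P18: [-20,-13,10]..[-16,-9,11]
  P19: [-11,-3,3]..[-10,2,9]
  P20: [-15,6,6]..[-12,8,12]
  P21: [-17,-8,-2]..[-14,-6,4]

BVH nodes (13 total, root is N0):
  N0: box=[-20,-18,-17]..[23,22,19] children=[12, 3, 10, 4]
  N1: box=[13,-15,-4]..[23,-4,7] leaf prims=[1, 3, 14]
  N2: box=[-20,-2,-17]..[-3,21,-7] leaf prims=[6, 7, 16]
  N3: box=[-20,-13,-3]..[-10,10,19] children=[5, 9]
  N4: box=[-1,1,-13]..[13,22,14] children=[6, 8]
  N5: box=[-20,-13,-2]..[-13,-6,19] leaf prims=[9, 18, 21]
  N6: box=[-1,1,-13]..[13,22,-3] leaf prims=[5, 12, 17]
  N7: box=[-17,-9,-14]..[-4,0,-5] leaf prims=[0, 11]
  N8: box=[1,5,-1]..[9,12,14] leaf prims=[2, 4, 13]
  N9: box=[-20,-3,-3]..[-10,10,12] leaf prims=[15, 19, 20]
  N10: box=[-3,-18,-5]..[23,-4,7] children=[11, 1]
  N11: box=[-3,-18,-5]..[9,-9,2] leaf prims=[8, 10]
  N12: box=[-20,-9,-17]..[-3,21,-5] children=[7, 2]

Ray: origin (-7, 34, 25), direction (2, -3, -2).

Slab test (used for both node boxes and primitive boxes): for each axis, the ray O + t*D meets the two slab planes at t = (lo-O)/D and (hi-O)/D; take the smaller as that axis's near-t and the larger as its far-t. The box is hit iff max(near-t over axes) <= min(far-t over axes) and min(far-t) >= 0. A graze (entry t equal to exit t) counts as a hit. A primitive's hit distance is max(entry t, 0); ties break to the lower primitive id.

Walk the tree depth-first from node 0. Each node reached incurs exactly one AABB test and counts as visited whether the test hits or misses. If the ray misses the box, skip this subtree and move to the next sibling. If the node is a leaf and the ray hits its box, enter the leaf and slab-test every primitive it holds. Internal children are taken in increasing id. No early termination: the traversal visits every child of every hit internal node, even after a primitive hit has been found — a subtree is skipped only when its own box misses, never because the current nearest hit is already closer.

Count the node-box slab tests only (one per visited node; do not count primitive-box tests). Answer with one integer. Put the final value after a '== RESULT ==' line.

Walk:
N0 x:[-13/2,15] y:[4,52/3] z:[3,21] -> hit [4,15], descend [3, 4, 10, 12]
  N3 x:[-13/2,-3/2] y:[8,47/3] z:[3,14] -> miss, prune
  N4 x:[3,10] y:[4,11] z:[11/2,19] -> hit [11/2,10], descend [6, 8]
    N6 x:[3,10] y:[4,11] z:[14,19] -> miss, prune
    N8 x:[4,8] y:[22/3,29/3] z:[11/2,13] -> hit [22/3,8] leaf, test {P2(miss), P4(miss), P13(miss)}
  N10 x:[2,15] y:[38/3,52/3] z:[9,15] -> hit [38/3,15], descend [1, 11]
    N1 x:[10,15] y:[38/3,49/3] z:[9,29/2] -> hit [38/3,29/2] leaf, test {P1(miss), P3@t=43/3, P14(miss)}
    N11 x:[2,8] y:[43/3,52/3] z:[23/2,15] -> miss, prune
  N12 x:[-13/2,2] y:[13/3,43/3] z:[15,21] -> miss, prune

Visited [0, 3, 4, 6, 8, 10, 1, 11, 12]. Tests: 9 box, 2 leaf. Nearest: P3.

== RESULT ==
9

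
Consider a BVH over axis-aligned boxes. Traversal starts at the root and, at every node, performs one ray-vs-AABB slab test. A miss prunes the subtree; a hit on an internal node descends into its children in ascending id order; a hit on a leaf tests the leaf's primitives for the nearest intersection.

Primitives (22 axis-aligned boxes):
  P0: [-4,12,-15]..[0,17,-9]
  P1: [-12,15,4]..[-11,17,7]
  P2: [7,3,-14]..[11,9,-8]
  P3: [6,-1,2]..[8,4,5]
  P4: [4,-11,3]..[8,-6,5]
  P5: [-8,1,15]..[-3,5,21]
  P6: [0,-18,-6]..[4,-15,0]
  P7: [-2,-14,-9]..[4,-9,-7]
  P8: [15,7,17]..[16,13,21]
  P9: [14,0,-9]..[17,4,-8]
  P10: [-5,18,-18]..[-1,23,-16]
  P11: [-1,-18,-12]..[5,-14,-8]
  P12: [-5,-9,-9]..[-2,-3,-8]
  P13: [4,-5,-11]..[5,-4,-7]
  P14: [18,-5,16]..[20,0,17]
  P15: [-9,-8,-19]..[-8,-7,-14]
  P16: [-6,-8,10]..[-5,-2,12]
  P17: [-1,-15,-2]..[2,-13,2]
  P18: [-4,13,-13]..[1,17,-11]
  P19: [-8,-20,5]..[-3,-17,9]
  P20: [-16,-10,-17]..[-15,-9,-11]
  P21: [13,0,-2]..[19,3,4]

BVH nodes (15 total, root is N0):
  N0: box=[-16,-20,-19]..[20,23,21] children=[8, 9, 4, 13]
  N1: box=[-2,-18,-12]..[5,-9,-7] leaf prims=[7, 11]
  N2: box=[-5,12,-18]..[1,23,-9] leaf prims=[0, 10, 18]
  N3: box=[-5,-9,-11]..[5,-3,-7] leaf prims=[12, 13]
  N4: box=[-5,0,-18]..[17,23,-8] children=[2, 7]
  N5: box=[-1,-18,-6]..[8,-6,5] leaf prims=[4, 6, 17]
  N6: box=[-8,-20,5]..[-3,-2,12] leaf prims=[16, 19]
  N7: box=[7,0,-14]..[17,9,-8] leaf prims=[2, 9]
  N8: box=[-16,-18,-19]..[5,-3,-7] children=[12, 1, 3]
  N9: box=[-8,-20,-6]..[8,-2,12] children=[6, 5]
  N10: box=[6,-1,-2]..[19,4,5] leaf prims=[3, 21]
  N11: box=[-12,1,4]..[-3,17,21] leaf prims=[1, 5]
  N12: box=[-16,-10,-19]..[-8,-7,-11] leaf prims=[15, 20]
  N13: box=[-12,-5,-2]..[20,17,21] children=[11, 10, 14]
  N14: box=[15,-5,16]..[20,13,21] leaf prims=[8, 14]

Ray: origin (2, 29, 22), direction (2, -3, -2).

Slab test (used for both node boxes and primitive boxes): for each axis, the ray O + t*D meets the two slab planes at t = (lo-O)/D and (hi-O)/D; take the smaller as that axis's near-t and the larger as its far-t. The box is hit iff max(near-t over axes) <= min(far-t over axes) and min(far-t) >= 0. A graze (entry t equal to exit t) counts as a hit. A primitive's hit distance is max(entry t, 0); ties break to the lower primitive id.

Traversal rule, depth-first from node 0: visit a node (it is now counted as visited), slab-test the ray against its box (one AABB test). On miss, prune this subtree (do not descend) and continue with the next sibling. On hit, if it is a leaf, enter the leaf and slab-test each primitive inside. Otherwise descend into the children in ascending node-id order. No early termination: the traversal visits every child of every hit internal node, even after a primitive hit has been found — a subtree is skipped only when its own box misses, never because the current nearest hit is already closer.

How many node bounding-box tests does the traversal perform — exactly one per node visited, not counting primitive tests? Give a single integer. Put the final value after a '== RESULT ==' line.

Traverse from the root:
N0 x:[-9,9] y:[2,49/3] z:[1/2,41/2] -> hit [2,9], descend [4, 8, 9, 13]
  N4 x:[-7/2,15/2] y:[2,29/3] z:[15,20] -> miss, prune
  N8 x:[-9,3/2] y:[32/3,47/3] z:[29/2,41/2] -> miss, prune
  N9 x:[-5,3] y:[31/3,49/3] z:[5,14] -> miss, prune
  N13 x:[-7,9] y:[4,34/3] z:[1/2,12] -> hit [4,9], descend [10, 11, 14]
    N10 x:[2,17/2] y:[25/3,10] z:[17/2,12] -> hit [17/2,17/2] leaf, test {P3(miss), P21(miss)}
    N11 x:[-7,-5/2] y:[4,28/3] z:[1/2,9] -> miss, prune
    N14 x:[13/2,9] y:[16/3,34/3] z:[1/2,3] -> miss, prune

8 AABB tests over nodes [0, 4, 8, 9, 13, 10, 11, 14]; 1 leaf entered; closest miss.

== RESULT ==
8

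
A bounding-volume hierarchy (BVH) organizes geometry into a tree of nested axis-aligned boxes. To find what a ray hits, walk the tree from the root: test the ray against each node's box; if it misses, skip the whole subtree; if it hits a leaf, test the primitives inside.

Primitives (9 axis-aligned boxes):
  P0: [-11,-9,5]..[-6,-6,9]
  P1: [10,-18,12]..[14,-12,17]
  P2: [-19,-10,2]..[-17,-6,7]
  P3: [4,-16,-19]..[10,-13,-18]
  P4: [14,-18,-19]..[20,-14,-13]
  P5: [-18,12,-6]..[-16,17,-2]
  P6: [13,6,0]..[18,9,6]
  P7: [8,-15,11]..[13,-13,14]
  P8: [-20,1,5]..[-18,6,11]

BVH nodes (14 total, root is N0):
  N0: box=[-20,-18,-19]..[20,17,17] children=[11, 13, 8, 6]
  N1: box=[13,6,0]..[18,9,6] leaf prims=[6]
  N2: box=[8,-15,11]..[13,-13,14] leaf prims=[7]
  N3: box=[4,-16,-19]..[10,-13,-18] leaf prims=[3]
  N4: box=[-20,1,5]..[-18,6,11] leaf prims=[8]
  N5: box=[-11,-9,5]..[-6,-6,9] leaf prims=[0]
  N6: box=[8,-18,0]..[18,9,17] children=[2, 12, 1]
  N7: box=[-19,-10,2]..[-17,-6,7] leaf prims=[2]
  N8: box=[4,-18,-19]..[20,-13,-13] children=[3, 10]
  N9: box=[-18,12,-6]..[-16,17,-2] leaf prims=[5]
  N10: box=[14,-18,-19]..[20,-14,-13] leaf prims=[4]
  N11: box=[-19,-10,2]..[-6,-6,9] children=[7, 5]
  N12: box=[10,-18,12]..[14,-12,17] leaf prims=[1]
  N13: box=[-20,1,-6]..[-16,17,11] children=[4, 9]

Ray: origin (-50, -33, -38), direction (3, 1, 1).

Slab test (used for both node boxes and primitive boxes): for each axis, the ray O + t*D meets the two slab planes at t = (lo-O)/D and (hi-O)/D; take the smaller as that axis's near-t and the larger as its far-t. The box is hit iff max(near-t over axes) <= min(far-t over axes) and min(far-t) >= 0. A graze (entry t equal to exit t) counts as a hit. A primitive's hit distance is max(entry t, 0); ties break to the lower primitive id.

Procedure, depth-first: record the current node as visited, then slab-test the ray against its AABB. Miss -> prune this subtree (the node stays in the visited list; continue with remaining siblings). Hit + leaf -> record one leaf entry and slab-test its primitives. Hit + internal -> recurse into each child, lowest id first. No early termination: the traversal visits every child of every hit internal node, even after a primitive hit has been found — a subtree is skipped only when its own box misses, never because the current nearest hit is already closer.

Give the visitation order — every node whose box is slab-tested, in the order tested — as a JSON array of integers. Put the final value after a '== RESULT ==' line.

Trace the traversal:
N0 x:[10,70/3] y:[15,50] z:[19,55] -> hit [19,70/3], descend [6, 8, 11, 13]
  N6 x:[58/3,68/3] y:[15,42] z:[38,55] -> miss, prune
  N8 x:[18,70/3] y:[15,20] z:[19,25] -> hit [19,20], descend [3, 10]
    N3 x:[18,20] y:[17,20] z:[19,20] -> hit [19,20] leaf, test {P3@t=19}
    N10 x:[64/3,70/3] y:[15,19] z:[19,25] -> miss, prune
  N11 x:[31/3,44/3] y:[23,27] z:[40,47] -> miss, prune
  N13 x:[10,34/3] y:[34,50] z:[32,49] -> miss, prune

Visited [0, 6, 8, 3, 10, 11, 13]. Tests: 7 box, 1 leaf. Nearest: P3.

== RESULT ==
[0, 6, 8, 3, 10, 11, 13]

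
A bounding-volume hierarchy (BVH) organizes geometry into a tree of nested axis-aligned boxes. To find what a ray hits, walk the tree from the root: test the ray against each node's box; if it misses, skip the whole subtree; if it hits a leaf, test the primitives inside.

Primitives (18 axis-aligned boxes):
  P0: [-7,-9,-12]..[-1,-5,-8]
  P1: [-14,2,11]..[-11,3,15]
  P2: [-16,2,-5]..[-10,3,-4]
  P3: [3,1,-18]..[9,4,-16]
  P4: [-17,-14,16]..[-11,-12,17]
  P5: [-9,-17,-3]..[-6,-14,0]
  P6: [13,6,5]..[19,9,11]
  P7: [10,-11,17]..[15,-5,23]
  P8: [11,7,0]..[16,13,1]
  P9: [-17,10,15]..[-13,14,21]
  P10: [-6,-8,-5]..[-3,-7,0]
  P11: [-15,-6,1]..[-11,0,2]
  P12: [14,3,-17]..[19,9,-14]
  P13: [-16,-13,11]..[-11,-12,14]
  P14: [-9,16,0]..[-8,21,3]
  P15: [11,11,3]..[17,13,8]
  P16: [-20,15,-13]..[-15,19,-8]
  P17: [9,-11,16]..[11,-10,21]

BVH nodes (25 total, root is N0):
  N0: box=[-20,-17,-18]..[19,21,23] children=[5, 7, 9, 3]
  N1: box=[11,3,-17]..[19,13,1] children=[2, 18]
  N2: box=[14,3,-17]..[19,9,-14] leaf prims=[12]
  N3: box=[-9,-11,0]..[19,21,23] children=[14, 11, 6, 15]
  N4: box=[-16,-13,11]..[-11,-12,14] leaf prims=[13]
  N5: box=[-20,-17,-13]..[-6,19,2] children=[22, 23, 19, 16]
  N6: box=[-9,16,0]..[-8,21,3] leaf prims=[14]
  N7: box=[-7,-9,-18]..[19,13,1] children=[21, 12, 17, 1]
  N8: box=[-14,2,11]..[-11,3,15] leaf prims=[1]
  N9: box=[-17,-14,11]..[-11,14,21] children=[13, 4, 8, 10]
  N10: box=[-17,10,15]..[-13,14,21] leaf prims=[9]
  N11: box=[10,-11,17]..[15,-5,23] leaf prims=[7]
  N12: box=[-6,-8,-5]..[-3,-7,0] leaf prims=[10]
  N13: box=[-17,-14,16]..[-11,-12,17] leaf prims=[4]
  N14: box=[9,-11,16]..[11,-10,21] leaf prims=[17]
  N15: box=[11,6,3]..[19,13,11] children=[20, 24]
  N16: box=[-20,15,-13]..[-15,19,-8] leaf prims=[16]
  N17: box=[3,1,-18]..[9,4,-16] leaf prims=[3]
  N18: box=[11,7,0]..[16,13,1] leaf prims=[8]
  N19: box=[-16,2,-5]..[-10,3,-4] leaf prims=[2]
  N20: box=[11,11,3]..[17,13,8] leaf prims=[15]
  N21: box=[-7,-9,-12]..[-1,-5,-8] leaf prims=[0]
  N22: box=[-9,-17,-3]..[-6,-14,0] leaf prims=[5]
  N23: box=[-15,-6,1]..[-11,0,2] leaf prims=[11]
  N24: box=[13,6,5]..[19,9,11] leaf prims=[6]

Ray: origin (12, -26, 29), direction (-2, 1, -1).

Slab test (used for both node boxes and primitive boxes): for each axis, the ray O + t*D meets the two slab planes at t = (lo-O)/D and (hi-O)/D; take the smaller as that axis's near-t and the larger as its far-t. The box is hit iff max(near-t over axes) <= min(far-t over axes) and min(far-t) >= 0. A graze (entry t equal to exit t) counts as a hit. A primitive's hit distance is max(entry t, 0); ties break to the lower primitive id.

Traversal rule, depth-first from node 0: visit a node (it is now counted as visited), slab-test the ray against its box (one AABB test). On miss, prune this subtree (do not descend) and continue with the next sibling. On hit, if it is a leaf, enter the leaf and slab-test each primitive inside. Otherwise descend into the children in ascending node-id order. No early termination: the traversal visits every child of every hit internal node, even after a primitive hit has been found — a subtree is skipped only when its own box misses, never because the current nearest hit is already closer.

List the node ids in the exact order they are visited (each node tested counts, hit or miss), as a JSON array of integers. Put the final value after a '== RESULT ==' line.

Trace the traversal:
N0 x:[-7/2,16] y:[9,47] z:[6,47] -> hit [9,16], descend [3, 5, 7, 9]
  N3 x:[-7/2,21/2] y:[15,47] z:[6,29] -> miss, prune
  N5 x:[9,16] y:[9,45] z:[27,42] -> miss, prune
  N7 x:[-7/2,19/2] y:[17,39] z:[28,47] -> miss, prune
  N9 x:[23/2,29/2] y:[12,40] z:[8,18] -> hit [12,29/2], descend [4, 8, 10, 13]
    N4 x:[23/2,14] y:[13,14] z:[15,18] -> miss, prune
    N8 x:[23/2,13] y:[28,29] z:[14,18] -> miss, prune
    N10 x:[25/2,29/2] y:[36,40] z:[8,14] -> miss, prune
    N13 x:[23/2,29/2] y:[12,14] z:[12,13] -> hit [12,13] leaf, test {P4@t=12}

9 AABB tests over nodes [0, 3, 5, 7, 9, 4, 8, 10, 13]; 1 leaf entered; closest P4.

== RESULT ==
[0, 3, 5, 7, 9, 4, 8, 10, 13]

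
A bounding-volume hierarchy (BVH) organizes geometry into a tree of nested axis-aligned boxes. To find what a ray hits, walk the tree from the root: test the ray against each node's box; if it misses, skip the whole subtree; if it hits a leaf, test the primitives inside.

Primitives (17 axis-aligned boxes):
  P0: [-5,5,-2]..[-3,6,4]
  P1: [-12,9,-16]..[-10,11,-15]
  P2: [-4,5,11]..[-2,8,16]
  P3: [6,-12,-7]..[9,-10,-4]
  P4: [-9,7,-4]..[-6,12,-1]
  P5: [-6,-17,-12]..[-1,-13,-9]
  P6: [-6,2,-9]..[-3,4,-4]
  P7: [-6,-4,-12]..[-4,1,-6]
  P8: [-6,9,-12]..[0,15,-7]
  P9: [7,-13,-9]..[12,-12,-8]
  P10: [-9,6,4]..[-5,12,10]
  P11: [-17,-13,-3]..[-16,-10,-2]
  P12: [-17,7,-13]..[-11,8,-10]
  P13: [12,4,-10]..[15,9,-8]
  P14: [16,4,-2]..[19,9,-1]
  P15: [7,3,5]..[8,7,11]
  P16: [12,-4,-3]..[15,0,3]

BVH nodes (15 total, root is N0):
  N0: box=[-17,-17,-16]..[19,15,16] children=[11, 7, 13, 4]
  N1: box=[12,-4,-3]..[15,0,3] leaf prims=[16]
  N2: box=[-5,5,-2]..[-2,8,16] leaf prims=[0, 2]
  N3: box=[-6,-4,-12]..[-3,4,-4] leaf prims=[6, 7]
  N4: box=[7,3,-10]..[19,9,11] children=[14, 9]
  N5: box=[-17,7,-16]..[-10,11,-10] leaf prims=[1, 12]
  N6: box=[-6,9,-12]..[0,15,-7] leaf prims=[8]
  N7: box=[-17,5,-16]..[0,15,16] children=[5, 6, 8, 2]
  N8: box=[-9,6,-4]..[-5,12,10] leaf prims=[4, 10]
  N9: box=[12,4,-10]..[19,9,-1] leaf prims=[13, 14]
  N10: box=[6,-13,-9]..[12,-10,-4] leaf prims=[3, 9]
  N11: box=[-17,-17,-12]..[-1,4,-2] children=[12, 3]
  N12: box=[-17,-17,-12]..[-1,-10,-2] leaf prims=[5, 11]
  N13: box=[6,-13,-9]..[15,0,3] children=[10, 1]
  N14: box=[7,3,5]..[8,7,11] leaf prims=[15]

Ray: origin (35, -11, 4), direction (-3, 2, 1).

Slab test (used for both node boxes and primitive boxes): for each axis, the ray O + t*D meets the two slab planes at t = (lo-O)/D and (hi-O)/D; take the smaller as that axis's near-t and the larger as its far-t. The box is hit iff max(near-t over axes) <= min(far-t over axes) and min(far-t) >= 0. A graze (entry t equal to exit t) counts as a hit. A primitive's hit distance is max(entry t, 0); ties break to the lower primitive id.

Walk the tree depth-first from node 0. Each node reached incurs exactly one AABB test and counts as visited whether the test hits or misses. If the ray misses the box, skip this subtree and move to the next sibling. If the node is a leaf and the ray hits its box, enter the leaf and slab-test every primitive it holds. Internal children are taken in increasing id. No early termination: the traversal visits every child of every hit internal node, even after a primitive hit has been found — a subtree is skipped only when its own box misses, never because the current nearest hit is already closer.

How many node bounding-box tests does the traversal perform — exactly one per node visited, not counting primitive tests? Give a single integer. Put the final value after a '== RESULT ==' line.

Walk:
N0 x:[16/3,52/3] y:[-3,13] z:[-20,12] -> hit [16/3,12], descend [4, 7, 11, 13]
  N4 x:[16/3,28/3] y:[7,10] z:[-14,7] -> hit [7,7], descend [9, 14]
    N9 x:[16/3,23/3] y:[15/2,10] z:[-14,-5] -> miss, prune
    N14 x:[9,28/3] y:[7,9] z:[1,7] -> miss, prune
  N7 x:[35/3,52/3] y:[8,13] z:[-20,12] -> hit [35/3,12], descend [2, 5, 6, 8]
    N2 x:[37/3,40/3] y:[8,19/2] z:[-6,12] -> miss, prune
    N5 x:[15,52/3] y:[9,11] z:[-20,-14] -> miss, prune
    N6 x:[35/3,41/3] y:[10,13] z:[-16,-11] -> miss, prune
    N8 x:[40/3,44/3] y:[17/2,23/2] z:[-8,6] -> miss, prune
  N11 x:[12,52/3] y:[-3,15/2] z:[-16,-6] -> miss, prune
  N13 x:[20/3,29/3] y:[-1,11/2] z:[-13,-1] -> miss, prune

11 AABB tests over nodes [0, 4, 9, 14, 7, 2, 5, 6, 8, 11, 13]; 0 leaves entered; closest miss.

== RESULT ==
11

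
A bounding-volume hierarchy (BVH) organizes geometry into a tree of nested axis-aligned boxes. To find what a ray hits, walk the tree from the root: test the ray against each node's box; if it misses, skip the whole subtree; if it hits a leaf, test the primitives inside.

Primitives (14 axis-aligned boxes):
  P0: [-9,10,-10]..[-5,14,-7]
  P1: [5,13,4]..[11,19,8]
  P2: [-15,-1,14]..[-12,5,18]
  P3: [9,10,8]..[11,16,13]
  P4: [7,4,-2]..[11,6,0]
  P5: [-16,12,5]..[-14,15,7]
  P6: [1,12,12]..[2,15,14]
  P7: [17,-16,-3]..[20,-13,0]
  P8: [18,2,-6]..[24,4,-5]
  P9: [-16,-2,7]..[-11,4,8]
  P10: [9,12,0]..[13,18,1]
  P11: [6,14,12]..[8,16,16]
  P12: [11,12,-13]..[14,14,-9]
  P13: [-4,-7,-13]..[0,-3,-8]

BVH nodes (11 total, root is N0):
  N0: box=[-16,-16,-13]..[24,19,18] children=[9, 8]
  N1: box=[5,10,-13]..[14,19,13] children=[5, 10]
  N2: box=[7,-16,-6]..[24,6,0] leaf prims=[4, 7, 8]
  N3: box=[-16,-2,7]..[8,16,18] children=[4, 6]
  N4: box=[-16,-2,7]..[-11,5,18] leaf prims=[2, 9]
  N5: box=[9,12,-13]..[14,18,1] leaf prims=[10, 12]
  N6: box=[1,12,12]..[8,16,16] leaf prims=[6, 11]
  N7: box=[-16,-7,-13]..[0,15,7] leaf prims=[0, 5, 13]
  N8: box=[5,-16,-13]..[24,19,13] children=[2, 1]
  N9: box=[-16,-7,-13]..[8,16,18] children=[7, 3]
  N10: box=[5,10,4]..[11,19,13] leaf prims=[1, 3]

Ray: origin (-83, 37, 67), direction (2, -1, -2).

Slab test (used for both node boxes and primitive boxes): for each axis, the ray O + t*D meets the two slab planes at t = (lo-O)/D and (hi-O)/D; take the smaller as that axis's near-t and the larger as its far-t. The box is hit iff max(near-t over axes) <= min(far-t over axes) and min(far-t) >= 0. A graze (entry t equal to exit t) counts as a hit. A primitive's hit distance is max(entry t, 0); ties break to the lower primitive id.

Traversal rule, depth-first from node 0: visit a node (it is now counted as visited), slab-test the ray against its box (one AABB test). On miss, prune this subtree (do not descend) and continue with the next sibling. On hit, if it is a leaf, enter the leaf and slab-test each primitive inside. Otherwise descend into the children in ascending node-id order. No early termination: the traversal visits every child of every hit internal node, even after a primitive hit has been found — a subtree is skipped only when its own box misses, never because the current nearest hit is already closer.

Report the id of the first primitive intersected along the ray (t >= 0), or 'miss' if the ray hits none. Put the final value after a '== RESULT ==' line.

Walk:
N0 x:[67/2,107/2] y:[18,53] z:[49/2,40] -> hit [67/2,40], descend [8, 9]
  N8 x:[44,107/2] y:[18,53] z:[27,40] -> miss, prune
  N9 x:[67/2,91/2] y:[21,44] z:[49/2,40] -> hit [67/2,40], descend [3, 7]
    N3 x:[67/2,91/2] y:[21,39] z:[49/2,30] -> miss, prune
    N7 x:[67/2,83/2] y:[22,44] z:[30,40] -> hit [67/2,40] leaf, test {P0(miss), P5(miss), P13@t=40}

Visited [0, 8, 9, 3, 7]. Tests: 5 box, 1 leaf. Nearest: P13.

== RESULT ==
13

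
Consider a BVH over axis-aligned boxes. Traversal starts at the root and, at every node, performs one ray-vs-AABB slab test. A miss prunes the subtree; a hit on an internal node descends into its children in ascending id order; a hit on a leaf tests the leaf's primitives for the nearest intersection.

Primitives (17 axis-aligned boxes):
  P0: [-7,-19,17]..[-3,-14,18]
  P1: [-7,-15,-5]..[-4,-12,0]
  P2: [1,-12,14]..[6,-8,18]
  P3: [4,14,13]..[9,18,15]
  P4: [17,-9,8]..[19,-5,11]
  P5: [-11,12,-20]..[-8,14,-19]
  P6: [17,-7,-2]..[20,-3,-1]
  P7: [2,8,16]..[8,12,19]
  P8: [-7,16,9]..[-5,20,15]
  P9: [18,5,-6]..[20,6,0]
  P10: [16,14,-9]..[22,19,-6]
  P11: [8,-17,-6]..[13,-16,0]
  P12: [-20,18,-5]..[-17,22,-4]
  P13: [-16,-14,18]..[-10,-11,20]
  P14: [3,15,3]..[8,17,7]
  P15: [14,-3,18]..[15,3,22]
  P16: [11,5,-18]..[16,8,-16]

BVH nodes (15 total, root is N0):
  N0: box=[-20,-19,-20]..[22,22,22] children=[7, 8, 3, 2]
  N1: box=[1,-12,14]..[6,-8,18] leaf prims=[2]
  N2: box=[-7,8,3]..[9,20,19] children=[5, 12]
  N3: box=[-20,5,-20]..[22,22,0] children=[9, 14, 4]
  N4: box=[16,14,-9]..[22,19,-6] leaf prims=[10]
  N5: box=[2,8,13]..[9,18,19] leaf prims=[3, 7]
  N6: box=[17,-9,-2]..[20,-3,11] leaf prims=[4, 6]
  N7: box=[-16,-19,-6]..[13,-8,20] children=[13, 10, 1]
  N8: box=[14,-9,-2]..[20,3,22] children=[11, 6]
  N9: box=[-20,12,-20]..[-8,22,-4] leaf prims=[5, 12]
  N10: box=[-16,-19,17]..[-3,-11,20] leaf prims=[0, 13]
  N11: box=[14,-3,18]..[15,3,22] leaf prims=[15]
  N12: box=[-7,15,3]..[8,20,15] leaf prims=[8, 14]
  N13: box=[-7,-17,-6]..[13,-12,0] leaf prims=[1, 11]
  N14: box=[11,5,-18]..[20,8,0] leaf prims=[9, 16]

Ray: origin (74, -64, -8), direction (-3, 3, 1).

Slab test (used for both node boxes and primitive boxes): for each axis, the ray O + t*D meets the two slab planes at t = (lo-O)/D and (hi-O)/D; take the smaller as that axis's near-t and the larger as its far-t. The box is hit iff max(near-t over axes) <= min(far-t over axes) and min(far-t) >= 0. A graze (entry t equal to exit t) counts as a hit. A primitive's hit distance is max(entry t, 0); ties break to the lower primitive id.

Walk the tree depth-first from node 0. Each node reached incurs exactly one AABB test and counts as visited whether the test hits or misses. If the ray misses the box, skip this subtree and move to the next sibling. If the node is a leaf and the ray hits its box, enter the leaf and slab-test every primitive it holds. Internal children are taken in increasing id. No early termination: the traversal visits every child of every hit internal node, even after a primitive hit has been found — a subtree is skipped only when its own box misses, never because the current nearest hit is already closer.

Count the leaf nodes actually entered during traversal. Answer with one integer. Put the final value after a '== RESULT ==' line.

Walk:
N0 x:[52/3,94/3] y:[15,86/3] z:[-12,30] -> hit [52/3,86/3], descend [2, 3, 7, 8]
  N2 x:[65/3,27] y:[24,28] z:[11,27] -> hit [24,27], descend [5, 12]
    N5 x:[65/3,24] y:[24,82/3] z:[21,27] -> hit [24,24] leaf, test {P3(miss), P7@t=24}
    N12 x:[22,27] y:[79/3,28] z:[11,23] -> miss, prune
  N3 x:[52/3,94/3] y:[23,86/3] z:[-12,8] -> miss, prune
  N7 x:[61/3,30] y:[15,56/3] z:[2,28] -> miss, prune
  N8 x:[18,20] y:[55/3,67/3] z:[6,30] -> hit [55/3,20], descend [6, 11]
    N6 x:[18,19] y:[55/3,61/3] z:[6,19] -> hit [55/3,19] leaf, test {P4@t=55/3, P6(miss)}
    N11 x:[59/3,20] y:[61/3,67/3] z:[26,30] -> miss, prune

order=[0, 2, 5, 12, 3, 7, 8, 6, 11]  |boxes|=9  |leaves|=2  hit=P4

== RESULT ==
2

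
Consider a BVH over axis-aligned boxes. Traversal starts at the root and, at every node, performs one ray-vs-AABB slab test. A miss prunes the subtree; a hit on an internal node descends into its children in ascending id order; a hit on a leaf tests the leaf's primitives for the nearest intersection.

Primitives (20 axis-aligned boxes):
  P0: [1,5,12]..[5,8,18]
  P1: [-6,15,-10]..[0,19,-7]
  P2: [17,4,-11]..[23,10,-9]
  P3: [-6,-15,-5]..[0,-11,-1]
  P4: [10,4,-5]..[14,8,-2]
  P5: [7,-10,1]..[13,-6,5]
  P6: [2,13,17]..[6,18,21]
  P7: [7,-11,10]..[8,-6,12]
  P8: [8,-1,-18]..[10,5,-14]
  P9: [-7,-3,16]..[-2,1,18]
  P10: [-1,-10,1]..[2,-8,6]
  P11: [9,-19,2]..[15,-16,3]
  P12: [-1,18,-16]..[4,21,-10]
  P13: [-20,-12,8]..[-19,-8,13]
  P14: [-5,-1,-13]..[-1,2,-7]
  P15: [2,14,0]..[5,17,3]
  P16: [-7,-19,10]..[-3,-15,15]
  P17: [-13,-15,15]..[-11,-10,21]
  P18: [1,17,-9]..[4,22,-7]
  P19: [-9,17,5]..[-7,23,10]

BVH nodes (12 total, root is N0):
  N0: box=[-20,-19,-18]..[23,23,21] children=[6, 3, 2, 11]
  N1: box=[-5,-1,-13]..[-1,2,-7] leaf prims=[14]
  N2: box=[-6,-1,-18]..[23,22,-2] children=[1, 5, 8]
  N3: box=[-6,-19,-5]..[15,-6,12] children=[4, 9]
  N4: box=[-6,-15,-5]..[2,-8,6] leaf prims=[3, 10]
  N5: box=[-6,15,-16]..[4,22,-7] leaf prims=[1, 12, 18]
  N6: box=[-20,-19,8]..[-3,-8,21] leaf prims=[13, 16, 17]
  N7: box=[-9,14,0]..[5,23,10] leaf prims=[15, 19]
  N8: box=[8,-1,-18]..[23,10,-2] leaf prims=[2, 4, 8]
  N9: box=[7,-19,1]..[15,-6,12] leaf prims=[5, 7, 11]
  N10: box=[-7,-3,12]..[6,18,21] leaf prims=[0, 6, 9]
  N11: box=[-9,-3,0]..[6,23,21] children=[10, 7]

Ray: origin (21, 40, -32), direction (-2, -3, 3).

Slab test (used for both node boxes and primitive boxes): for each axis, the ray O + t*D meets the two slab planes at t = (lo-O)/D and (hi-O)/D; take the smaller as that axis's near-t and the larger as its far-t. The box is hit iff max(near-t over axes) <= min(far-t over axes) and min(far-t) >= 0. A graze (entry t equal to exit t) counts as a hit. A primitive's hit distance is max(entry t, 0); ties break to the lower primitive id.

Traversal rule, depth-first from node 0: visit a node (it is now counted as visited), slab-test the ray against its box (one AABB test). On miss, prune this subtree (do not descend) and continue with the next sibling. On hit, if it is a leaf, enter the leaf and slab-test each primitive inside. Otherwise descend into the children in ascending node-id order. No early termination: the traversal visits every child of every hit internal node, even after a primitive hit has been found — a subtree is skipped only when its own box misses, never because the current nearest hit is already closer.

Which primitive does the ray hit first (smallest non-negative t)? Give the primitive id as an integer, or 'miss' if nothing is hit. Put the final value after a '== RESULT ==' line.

Trace the traversal:
N0 x:[-1,41/2] y:[17/3,59/3] z:[14/3,53/3] -> hit [17/3,53/3], descend [2, 3, 6, 11]
  N2 x:[-1,27/2] y:[6,41/3] z:[14/3,10] -> hit [6,10], descend [1, 5, 8]
    N1 x:[11,13] y:[38/3,41/3] z:[19/3,25/3] -> miss, prune
    N5 x:[17/2,27/2] y:[6,25/3] z:[16/3,25/3] -> miss, prune
    N8 x:[-1,13/2] y:[10,41/3] z:[14/3,10] -> miss, prune
  N3 x:[3,27/2] y:[46/3,59/3] z:[9,44/3] -> miss, prune
  N6 x:[12,41/2] y:[16,59/3] z:[40/3,53/3] -> hit [16,53/3] leaf, test {P13(miss), P16(miss), P17@t=50/3}
  N11 x:[15/2,15] y:[17/3,43/3] z:[32/3,53/3] -> hit [32/3,43/3], descend [7, 10]
    N7 x:[8,15] y:[17/3,26/3] z:[32/3,14] -> miss, prune
    N10 x:[15/2,14] y:[22/3,43/3] z:[44/3,53/3] -> miss, prune

Summary -> nodes [0, 2, 1, 5, 8, 3, 6, 11, 7, 10]; box-tests=10; leaf-entries=1; first=P17

== RESULT ==
17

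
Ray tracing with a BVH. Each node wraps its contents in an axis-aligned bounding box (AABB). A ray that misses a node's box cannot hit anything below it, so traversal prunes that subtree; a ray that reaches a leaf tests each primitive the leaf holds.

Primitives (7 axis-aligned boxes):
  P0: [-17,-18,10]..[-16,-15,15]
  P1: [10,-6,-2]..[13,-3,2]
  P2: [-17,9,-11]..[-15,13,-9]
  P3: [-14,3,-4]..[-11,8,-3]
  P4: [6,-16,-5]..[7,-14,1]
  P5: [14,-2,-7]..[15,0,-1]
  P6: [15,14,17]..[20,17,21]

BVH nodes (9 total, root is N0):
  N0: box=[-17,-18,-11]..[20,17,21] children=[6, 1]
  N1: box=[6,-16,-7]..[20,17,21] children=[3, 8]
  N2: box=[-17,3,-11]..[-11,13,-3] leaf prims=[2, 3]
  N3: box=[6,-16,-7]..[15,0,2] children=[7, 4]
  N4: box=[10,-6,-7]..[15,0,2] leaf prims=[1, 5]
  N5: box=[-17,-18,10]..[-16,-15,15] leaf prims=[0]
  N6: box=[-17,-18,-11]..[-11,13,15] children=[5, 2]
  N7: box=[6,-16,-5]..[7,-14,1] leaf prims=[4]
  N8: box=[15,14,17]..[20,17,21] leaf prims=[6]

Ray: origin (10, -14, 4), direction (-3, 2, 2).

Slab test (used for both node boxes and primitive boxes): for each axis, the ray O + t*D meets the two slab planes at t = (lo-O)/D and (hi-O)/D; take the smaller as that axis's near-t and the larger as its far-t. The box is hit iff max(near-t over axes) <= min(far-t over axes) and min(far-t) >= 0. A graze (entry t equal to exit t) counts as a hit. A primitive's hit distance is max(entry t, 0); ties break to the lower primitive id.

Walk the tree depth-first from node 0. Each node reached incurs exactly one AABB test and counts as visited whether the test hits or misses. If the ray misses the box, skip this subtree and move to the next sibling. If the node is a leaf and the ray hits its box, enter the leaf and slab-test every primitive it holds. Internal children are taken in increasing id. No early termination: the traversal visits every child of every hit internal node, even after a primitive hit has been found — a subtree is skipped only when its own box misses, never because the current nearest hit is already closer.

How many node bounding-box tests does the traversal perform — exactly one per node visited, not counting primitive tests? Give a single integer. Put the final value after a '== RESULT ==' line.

Trace the traversal:
N0 x:[-10/3,9] y:[-2,31/2] z:[-15/2,17/2] -> hit [-2,17/2], descend [1, 6]
  N1 x:[-10/3,4/3] y:[-1,31/2] z:[-11/2,17/2] -> hit [-1,4/3], descend [3, 8]
    N3 x:[-5/3,4/3] y:[-1,7] z:[-11/2,-1] -> miss, prune
    N8 x:[-10/3,-5/3] y:[14,31/2] z:[13/2,17/2] -> miss, prune
  N6 x:[7,9] y:[-2,27/2] z:[-15/2,11/2] -> miss, prune

Visited [0, 1, 3, 8, 6]. Tests: 5 box, 0 leaf. Nearest: miss.

== RESULT ==
5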